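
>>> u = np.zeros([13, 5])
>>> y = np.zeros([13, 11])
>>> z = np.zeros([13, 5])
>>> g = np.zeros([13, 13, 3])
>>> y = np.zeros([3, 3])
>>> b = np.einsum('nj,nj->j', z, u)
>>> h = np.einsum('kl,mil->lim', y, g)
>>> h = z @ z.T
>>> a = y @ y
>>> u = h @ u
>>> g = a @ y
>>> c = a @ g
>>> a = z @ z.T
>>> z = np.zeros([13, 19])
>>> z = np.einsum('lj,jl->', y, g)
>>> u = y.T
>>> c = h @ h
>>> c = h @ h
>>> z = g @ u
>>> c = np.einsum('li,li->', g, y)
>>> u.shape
(3, 3)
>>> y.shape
(3, 3)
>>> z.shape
(3, 3)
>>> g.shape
(3, 3)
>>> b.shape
(5,)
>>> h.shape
(13, 13)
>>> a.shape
(13, 13)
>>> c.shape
()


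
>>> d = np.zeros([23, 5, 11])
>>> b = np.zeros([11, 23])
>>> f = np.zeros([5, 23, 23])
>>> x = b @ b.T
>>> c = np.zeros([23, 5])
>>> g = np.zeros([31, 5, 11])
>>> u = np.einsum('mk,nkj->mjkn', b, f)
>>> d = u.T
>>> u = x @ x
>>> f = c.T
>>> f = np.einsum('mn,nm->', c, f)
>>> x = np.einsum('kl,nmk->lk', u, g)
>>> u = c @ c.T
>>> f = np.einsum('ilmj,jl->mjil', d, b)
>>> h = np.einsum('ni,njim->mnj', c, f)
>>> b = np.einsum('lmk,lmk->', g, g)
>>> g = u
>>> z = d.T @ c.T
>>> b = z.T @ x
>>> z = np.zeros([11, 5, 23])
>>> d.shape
(5, 23, 23, 11)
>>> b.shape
(23, 23, 23, 11)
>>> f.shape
(23, 11, 5, 23)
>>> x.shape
(11, 11)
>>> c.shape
(23, 5)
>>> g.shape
(23, 23)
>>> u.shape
(23, 23)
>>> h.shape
(23, 23, 11)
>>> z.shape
(11, 5, 23)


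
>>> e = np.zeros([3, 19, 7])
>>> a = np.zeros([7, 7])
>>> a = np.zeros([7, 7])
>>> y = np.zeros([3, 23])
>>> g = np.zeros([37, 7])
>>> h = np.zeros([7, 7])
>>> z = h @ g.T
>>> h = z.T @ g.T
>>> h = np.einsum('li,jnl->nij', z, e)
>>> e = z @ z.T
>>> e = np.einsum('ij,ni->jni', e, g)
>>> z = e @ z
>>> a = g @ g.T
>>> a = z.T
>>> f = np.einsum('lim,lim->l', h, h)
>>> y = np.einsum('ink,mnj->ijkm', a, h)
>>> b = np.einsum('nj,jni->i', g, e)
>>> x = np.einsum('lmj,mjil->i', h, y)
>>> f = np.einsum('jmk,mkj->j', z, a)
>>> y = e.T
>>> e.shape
(7, 37, 7)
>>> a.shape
(37, 37, 7)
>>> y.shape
(7, 37, 7)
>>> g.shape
(37, 7)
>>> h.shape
(19, 37, 3)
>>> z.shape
(7, 37, 37)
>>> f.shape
(7,)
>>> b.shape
(7,)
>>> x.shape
(7,)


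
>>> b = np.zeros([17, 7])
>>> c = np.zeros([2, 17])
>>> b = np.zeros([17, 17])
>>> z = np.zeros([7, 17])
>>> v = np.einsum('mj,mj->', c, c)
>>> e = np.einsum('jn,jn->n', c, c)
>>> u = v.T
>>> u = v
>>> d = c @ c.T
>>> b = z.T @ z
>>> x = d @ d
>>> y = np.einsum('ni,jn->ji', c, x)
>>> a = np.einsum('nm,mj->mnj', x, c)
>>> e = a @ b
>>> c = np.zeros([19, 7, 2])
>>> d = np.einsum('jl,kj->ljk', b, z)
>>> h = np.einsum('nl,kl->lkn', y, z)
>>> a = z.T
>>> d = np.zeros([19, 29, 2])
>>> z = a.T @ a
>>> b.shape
(17, 17)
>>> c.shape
(19, 7, 2)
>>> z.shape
(7, 7)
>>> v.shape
()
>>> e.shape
(2, 2, 17)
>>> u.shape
()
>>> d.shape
(19, 29, 2)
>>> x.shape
(2, 2)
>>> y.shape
(2, 17)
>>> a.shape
(17, 7)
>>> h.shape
(17, 7, 2)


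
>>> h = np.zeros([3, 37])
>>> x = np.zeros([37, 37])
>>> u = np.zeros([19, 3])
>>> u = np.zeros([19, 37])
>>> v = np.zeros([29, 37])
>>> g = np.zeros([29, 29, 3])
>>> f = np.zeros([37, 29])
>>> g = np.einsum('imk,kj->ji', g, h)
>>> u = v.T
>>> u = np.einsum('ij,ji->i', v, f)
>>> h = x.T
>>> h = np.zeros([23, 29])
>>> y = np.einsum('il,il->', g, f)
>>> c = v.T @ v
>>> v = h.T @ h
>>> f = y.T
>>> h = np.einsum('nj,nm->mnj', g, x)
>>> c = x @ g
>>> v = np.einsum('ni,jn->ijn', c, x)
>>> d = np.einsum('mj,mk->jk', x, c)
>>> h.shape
(37, 37, 29)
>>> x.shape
(37, 37)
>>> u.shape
(29,)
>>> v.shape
(29, 37, 37)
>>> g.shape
(37, 29)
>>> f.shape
()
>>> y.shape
()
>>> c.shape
(37, 29)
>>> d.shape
(37, 29)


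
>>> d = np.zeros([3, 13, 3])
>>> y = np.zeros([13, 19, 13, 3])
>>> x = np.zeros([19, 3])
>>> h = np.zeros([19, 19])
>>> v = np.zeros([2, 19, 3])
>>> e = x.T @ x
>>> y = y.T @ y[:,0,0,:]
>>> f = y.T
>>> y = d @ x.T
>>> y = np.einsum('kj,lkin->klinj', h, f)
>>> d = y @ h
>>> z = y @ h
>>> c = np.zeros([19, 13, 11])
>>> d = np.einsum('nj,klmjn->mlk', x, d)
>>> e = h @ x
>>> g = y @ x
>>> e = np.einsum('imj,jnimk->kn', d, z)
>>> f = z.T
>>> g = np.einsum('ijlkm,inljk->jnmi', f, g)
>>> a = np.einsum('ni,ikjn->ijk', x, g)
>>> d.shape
(13, 3, 19)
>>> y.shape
(19, 3, 13, 3, 19)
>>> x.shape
(19, 3)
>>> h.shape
(19, 19)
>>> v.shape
(2, 19, 3)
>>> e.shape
(19, 3)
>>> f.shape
(19, 3, 13, 3, 19)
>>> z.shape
(19, 3, 13, 3, 19)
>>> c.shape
(19, 13, 11)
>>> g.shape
(3, 3, 19, 19)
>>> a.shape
(3, 19, 3)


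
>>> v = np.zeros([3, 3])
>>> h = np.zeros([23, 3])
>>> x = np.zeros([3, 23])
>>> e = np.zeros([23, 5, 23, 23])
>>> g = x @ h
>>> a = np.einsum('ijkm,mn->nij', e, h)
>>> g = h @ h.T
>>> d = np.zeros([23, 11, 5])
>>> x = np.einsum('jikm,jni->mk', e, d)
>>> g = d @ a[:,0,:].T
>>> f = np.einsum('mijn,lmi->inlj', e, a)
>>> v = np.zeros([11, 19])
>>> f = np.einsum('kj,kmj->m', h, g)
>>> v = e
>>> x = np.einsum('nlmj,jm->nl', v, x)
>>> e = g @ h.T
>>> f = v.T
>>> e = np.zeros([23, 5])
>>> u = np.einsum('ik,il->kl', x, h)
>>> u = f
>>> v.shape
(23, 5, 23, 23)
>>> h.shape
(23, 3)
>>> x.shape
(23, 5)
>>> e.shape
(23, 5)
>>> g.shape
(23, 11, 3)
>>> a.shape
(3, 23, 5)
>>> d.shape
(23, 11, 5)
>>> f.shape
(23, 23, 5, 23)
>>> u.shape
(23, 23, 5, 23)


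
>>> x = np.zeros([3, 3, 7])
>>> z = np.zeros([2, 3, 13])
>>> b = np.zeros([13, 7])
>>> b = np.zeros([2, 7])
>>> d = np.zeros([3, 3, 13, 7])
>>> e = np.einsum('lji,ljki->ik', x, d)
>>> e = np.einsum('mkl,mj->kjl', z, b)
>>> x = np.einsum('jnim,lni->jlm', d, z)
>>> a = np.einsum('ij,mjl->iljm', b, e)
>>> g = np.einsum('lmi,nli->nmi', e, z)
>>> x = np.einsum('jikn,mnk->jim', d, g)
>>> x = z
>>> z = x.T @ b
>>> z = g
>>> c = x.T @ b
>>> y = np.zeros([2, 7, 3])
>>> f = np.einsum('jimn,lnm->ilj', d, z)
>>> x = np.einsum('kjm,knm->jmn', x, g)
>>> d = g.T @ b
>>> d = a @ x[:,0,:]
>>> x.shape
(3, 13, 7)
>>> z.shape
(2, 7, 13)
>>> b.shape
(2, 7)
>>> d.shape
(2, 13, 7, 7)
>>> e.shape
(3, 7, 13)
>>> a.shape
(2, 13, 7, 3)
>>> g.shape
(2, 7, 13)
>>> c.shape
(13, 3, 7)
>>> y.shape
(2, 7, 3)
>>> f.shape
(3, 2, 3)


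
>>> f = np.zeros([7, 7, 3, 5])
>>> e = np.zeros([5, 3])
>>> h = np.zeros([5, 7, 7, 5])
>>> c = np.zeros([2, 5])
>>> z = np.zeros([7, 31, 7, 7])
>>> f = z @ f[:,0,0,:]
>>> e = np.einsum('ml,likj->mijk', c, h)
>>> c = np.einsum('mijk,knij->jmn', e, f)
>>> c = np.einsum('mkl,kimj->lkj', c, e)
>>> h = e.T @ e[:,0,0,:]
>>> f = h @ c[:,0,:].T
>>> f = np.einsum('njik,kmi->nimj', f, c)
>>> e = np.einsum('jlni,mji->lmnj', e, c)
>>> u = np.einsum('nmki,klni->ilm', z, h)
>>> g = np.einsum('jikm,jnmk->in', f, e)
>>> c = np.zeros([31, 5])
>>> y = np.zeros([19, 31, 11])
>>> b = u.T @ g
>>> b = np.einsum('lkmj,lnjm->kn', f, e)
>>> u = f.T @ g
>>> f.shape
(7, 7, 2, 5)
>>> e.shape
(7, 31, 5, 2)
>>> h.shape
(7, 5, 7, 7)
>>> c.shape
(31, 5)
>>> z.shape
(7, 31, 7, 7)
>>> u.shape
(5, 2, 7, 31)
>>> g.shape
(7, 31)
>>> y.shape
(19, 31, 11)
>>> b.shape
(7, 31)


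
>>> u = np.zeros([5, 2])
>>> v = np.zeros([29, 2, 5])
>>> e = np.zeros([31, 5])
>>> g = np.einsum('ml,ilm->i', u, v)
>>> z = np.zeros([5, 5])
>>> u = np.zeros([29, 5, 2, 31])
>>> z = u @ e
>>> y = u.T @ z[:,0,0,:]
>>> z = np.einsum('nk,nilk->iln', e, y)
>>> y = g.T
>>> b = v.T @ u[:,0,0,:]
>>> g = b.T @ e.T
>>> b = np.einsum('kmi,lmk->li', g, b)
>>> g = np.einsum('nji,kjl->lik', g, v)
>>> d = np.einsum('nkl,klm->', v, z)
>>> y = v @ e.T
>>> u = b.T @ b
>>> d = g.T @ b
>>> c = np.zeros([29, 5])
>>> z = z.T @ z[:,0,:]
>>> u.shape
(31, 31)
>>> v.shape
(29, 2, 5)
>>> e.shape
(31, 5)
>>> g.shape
(5, 31, 29)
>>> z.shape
(31, 5, 31)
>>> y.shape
(29, 2, 31)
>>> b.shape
(5, 31)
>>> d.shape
(29, 31, 31)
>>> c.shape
(29, 5)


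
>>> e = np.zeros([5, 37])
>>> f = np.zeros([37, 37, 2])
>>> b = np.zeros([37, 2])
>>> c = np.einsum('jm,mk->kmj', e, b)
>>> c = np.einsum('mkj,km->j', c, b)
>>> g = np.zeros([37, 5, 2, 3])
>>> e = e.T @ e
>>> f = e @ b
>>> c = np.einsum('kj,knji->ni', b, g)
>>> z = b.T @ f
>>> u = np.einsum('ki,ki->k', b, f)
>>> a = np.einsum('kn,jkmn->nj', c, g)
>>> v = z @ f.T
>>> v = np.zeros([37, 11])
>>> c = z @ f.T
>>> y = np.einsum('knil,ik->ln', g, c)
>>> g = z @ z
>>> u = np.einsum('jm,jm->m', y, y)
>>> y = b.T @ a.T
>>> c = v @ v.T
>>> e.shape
(37, 37)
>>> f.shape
(37, 2)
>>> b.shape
(37, 2)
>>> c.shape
(37, 37)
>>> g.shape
(2, 2)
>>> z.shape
(2, 2)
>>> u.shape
(5,)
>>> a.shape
(3, 37)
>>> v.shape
(37, 11)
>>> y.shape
(2, 3)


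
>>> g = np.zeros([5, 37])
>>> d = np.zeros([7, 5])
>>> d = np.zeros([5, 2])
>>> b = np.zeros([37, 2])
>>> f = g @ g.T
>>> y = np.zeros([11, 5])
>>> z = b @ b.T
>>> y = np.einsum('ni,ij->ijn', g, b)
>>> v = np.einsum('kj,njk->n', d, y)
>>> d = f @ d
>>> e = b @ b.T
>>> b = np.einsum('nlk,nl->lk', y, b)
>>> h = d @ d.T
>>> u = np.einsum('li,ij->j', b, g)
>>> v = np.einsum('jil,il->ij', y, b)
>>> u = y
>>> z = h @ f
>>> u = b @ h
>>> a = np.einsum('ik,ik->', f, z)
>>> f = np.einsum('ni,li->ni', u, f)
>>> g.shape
(5, 37)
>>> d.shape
(5, 2)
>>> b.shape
(2, 5)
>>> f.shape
(2, 5)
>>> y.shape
(37, 2, 5)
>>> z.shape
(5, 5)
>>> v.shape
(2, 37)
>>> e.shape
(37, 37)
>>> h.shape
(5, 5)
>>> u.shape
(2, 5)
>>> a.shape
()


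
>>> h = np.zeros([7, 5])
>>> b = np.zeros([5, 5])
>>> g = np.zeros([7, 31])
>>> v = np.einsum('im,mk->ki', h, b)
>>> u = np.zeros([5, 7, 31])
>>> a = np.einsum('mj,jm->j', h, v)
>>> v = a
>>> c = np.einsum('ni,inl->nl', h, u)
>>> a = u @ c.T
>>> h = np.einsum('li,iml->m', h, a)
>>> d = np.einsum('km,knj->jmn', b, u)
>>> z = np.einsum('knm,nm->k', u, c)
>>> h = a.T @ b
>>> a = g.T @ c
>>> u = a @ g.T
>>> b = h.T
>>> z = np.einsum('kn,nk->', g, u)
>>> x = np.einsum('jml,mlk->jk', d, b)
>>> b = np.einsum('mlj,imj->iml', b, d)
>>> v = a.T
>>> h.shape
(7, 7, 5)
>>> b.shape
(31, 5, 7)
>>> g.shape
(7, 31)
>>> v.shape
(31, 31)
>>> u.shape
(31, 7)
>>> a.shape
(31, 31)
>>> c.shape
(7, 31)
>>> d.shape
(31, 5, 7)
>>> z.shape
()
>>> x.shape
(31, 7)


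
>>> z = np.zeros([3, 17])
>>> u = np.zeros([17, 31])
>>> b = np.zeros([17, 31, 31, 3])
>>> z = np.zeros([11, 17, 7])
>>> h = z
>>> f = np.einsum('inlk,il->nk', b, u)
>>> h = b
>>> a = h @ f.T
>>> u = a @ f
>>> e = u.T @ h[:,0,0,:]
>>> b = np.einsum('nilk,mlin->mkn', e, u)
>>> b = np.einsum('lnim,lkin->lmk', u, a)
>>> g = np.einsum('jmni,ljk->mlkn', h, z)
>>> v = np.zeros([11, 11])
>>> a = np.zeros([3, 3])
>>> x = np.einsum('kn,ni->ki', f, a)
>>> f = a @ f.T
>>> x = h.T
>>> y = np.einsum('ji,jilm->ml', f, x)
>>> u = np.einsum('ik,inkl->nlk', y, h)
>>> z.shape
(11, 17, 7)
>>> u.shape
(31, 3, 31)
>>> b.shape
(17, 3, 31)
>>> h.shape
(17, 31, 31, 3)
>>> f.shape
(3, 31)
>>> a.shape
(3, 3)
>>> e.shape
(3, 31, 31, 3)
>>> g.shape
(31, 11, 7, 31)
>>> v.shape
(11, 11)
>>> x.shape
(3, 31, 31, 17)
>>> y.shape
(17, 31)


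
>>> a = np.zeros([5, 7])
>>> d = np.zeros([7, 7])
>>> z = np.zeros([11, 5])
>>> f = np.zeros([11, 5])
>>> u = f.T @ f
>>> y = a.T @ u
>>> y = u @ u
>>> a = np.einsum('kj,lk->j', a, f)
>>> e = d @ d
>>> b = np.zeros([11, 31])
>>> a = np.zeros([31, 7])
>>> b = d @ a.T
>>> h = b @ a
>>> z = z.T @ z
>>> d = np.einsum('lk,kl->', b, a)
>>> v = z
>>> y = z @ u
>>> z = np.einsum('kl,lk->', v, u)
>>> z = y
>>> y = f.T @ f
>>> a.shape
(31, 7)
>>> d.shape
()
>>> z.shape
(5, 5)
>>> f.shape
(11, 5)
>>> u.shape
(5, 5)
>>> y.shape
(5, 5)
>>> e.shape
(7, 7)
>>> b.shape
(7, 31)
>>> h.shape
(7, 7)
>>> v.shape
(5, 5)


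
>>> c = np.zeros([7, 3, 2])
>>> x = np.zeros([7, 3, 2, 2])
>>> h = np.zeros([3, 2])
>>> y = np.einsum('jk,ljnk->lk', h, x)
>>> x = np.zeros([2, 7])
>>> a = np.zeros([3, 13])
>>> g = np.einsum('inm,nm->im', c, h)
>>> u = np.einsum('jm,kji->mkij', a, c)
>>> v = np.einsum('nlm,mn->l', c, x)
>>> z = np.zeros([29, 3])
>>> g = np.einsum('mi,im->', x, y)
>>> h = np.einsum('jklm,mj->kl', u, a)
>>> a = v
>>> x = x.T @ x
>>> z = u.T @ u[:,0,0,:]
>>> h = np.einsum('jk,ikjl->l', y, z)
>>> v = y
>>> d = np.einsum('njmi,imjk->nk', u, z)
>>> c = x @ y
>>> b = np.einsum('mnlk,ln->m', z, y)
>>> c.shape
(7, 2)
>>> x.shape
(7, 7)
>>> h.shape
(3,)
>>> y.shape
(7, 2)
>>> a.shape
(3,)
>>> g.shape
()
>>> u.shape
(13, 7, 2, 3)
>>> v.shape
(7, 2)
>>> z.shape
(3, 2, 7, 3)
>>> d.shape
(13, 3)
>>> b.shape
(3,)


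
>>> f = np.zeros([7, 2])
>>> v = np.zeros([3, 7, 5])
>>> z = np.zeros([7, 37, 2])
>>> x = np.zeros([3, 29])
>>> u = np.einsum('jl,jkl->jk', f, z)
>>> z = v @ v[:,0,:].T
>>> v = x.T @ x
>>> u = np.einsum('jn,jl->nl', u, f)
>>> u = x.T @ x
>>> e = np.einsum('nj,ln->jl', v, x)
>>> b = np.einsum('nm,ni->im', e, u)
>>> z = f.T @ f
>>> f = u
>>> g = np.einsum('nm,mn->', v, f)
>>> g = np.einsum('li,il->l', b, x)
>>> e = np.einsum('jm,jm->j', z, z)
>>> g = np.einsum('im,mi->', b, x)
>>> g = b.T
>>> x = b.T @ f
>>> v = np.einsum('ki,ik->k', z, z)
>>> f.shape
(29, 29)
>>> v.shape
(2,)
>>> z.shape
(2, 2)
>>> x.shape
(3, 29)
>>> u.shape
(29, 29)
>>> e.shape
(2,)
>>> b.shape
(29, 3)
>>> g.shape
(3, 29)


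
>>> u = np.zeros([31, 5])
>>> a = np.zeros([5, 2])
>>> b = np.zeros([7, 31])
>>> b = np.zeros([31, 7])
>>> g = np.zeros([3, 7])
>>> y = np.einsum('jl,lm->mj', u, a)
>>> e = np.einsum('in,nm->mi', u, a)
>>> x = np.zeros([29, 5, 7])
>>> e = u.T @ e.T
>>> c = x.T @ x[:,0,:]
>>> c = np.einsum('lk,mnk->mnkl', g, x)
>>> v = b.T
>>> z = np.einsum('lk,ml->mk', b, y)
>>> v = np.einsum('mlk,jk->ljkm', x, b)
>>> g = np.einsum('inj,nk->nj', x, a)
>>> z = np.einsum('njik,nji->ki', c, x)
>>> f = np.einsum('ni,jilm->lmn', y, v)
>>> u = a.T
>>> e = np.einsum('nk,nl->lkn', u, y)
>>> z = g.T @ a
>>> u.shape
(2, 5)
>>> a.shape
(5, 2)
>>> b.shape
(31, 7)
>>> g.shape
(5, 7)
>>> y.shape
(2, 31)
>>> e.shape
(31, 5, 2)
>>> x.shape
(29, 5, 7)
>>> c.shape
(29, 5, 7, 3)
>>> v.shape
(5, 31, 7, 29)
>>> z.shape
(7, 2)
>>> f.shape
(7, 29, 2)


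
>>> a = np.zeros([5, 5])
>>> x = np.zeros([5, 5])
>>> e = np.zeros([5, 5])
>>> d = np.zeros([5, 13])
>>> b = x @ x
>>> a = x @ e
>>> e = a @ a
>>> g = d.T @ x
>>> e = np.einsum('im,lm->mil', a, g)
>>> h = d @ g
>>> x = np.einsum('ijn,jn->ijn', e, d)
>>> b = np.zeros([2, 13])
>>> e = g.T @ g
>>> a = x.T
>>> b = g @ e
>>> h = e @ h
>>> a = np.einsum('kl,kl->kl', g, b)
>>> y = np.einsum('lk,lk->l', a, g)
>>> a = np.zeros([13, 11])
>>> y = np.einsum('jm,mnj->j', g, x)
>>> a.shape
(13, 11)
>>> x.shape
(5, 5, 13)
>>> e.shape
(5, 5)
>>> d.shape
(5, 13)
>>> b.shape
(13, 5)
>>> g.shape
(13, 5)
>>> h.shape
(5, 5)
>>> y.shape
(13,)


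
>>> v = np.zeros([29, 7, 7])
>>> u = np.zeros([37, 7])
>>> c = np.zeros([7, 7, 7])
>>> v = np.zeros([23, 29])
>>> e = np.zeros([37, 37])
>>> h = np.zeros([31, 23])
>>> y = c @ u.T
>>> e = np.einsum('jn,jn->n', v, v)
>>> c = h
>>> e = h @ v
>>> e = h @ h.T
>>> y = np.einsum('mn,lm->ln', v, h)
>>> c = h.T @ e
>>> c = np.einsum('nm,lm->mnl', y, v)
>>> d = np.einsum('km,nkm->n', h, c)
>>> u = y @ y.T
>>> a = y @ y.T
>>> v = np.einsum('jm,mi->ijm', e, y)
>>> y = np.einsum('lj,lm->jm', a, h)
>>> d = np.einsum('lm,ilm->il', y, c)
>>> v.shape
(29, 31, 31)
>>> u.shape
(31, 31)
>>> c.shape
(29, 31, 23)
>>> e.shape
(31, 31)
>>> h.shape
(31, 23)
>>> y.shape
(31, 23)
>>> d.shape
(29, 31)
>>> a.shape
(31, 31)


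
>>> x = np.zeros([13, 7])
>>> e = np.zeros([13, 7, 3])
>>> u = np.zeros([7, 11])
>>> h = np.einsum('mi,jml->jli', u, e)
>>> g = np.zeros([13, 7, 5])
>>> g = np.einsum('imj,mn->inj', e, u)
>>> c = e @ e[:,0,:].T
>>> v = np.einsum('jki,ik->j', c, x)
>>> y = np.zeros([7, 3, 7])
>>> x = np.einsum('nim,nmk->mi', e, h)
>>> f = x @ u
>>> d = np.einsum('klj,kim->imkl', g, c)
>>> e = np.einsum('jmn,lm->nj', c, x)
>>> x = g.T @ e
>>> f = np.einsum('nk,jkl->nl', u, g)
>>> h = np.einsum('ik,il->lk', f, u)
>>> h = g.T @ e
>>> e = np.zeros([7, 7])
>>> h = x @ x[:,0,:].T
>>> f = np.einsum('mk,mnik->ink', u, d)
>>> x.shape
(3, 11, 13)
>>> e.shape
(7, 7)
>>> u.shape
(7, 11)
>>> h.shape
(3, 11, 3)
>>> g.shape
(13, 11, 3)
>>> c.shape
(13, 7, 13)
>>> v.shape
(13,)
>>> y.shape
(7, 3, 7)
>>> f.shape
(13, 13, 11)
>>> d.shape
(7, 13, 13, 11)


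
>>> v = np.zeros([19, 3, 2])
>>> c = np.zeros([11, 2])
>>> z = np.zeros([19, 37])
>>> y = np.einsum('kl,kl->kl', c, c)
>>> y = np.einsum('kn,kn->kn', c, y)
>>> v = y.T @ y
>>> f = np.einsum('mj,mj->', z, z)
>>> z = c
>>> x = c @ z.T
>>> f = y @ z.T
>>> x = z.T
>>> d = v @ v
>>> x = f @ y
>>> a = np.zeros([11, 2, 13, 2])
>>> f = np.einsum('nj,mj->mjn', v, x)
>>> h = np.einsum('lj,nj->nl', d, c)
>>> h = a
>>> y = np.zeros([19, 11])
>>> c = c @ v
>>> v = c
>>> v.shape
(11, 2)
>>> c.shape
(11, 2)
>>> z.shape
(11, 2)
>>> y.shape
(19, 11)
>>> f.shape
(11, 2, 2)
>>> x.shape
(11, 2)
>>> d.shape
(2, 2)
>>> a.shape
(11, 2, 13, 2)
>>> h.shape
(11, 2, 13, 2)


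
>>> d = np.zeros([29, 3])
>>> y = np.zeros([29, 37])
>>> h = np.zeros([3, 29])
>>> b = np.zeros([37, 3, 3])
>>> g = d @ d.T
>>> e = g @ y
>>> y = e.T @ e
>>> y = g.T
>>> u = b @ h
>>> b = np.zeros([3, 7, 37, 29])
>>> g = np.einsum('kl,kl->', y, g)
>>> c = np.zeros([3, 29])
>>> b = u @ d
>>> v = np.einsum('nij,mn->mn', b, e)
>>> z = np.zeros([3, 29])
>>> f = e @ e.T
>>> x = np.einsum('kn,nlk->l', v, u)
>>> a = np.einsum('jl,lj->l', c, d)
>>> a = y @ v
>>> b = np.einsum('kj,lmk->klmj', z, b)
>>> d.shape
(29, 3)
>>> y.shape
(29, 29)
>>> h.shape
(3, 29)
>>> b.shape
(3, 37, 3, 29)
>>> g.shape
()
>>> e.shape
(29, 37)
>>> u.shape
(37, 3, 29)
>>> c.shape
(3, 29)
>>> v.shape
(29, 37)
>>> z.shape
(3, 29)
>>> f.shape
(29, 29)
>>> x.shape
(3,)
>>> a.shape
(29, 37)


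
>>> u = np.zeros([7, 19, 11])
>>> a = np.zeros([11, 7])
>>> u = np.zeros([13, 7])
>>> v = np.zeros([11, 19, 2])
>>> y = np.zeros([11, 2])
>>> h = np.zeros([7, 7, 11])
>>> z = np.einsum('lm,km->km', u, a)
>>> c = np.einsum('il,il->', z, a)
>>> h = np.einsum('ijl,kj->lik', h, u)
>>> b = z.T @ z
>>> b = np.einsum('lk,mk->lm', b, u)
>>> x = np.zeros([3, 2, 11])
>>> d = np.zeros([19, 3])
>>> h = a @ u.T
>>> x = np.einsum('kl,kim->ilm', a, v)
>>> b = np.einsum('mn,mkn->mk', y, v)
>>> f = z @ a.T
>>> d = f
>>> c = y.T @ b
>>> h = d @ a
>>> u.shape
(13, 7)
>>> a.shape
(11, 7)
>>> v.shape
(11, 19, 2)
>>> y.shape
(11, 2)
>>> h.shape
(11, 7)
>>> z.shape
(11, 7)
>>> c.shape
(2, 19)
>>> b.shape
(11, 19)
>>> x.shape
(19, 7, 2)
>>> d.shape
(11, 11)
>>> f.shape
(11, 11)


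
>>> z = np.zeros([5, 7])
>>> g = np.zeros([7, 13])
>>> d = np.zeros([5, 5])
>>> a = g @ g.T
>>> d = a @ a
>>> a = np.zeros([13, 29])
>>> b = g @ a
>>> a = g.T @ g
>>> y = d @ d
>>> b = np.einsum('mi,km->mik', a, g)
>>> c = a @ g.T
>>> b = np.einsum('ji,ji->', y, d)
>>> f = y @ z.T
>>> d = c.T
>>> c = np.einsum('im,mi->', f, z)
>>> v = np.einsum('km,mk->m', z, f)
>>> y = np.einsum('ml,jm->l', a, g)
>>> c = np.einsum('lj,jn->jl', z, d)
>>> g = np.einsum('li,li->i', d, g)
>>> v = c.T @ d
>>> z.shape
(5, 7)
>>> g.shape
(13,)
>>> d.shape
(7, 13)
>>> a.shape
(13, 13)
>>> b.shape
()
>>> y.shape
(13,)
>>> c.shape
(7, 5)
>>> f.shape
(7, 5)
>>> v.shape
(5, 13)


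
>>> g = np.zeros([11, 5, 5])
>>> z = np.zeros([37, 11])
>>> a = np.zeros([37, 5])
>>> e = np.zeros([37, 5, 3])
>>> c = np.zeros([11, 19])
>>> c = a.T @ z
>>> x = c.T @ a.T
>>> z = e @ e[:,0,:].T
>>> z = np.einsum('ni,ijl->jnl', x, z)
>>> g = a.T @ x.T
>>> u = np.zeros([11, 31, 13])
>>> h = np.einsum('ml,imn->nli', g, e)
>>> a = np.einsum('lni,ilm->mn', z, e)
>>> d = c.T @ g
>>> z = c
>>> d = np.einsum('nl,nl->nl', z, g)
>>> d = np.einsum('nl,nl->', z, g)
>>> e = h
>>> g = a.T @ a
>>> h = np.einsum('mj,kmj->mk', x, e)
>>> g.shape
(11, 11)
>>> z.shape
(5, 11)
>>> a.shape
(3, 11)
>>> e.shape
(3, 11, 37)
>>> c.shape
(5, 11)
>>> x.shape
(11, 37)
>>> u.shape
(11, 31, 13)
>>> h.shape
(11, 3)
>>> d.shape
()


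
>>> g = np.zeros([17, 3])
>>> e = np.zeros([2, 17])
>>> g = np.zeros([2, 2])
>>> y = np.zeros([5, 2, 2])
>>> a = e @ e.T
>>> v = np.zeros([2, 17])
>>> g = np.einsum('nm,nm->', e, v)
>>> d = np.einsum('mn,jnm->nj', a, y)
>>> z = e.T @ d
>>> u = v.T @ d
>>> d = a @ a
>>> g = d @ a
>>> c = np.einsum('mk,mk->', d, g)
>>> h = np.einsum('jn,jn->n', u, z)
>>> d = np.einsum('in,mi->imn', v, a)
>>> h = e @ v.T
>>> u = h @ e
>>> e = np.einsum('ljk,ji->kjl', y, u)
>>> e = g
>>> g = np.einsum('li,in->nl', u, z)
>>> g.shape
(5, 2)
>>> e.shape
(2, 2)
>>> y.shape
(5, 2, 2)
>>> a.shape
(2, 2)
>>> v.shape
(2, 17)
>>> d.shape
(2, 2, 17)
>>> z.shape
(17, 5)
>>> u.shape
(2, 17)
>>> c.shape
()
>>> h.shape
(2, 2)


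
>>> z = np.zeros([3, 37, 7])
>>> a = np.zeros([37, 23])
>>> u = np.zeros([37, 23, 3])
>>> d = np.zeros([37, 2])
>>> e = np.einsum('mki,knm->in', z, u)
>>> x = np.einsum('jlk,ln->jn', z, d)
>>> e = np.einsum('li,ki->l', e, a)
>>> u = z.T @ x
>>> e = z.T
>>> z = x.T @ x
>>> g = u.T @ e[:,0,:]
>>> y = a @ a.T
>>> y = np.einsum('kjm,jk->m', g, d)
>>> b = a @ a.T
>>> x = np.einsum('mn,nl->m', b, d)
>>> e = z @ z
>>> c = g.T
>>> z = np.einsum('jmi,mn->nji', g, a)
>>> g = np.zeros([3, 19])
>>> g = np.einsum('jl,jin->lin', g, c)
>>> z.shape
(23, 2, 3)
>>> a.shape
(37, 23)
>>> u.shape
(7, 37, 2)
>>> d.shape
(37, 2)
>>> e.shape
(2, 2)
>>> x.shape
(37,)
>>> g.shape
(19, 37, 2)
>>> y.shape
(3,)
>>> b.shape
(37, 37)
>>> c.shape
(3, 37, 2)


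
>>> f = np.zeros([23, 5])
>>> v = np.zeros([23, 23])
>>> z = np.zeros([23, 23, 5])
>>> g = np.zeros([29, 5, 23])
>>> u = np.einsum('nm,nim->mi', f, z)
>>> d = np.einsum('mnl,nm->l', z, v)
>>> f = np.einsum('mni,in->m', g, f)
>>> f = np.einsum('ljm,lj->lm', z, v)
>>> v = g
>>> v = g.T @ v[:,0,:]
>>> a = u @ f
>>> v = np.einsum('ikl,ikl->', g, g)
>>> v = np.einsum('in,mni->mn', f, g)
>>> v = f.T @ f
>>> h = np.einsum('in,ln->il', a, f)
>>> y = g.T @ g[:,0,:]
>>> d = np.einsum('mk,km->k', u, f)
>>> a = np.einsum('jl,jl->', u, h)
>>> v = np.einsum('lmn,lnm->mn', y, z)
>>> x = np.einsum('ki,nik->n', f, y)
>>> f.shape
(23, 5)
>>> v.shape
(5, 23)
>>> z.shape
(23, 23, 5)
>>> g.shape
(29, 5, 23)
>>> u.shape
(5, 23)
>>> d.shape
(23,)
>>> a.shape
()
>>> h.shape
(5, 23)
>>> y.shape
(23, 5, 23)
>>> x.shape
(23,)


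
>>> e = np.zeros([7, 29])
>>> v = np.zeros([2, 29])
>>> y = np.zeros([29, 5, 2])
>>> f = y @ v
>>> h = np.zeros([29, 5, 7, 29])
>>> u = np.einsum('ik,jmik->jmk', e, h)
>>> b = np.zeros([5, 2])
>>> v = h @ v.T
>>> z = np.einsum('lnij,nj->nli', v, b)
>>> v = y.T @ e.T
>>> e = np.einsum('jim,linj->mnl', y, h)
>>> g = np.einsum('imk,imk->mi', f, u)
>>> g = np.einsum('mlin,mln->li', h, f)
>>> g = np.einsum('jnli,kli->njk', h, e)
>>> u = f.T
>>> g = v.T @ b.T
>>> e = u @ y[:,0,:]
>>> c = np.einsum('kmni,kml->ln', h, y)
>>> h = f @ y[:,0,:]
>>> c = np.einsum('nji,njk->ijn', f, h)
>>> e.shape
(29, 5, 2)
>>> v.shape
(2, 5, 7)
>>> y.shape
(29, 5, 2)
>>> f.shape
(29, 5, 29)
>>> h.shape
(29, 5, 2)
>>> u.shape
(29, 5, 29)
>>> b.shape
(5, 2)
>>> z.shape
(5, 29, 7)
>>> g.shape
(7, 5, 5)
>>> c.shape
(29, 5, 29)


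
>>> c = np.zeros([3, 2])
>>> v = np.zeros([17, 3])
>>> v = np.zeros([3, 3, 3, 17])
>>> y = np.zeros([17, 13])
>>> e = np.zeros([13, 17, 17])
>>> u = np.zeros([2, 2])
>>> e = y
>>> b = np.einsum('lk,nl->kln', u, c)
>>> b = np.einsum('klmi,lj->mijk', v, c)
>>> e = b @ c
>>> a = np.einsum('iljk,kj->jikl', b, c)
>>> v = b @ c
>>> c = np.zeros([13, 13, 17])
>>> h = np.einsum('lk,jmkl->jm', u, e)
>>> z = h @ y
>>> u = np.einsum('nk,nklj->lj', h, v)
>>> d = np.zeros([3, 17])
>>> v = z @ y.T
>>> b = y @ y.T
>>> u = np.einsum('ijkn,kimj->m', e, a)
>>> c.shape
(13, 13, 17)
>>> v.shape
(3, 17)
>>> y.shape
(17, 13)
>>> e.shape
(3, 17, 2, 2)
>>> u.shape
(3,)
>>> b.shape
(17, 17)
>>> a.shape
(2, 3, 3, 17)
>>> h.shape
(3, 17)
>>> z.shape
(3, 13)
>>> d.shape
(3, 17)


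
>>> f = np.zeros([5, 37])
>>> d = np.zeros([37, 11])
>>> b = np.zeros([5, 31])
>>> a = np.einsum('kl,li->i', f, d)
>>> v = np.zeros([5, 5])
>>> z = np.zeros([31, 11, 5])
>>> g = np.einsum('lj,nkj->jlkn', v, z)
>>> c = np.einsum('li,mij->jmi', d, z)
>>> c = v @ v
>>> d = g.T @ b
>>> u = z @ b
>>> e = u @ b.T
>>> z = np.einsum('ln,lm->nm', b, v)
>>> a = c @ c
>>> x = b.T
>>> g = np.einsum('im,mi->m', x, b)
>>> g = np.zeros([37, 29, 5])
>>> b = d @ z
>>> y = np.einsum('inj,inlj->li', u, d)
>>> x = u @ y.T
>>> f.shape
(5, 37)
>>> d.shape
(31, 11, 5, 31)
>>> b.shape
(31, 11, 5, 5)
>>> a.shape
(5, 5)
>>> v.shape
(5, 5)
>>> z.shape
(31, 5)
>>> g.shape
(37, 29, 5)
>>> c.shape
(5, 5)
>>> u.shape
(31, 11, 31)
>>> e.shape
(31, 11, 5)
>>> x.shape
(31, 11, 5)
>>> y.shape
(5, 31)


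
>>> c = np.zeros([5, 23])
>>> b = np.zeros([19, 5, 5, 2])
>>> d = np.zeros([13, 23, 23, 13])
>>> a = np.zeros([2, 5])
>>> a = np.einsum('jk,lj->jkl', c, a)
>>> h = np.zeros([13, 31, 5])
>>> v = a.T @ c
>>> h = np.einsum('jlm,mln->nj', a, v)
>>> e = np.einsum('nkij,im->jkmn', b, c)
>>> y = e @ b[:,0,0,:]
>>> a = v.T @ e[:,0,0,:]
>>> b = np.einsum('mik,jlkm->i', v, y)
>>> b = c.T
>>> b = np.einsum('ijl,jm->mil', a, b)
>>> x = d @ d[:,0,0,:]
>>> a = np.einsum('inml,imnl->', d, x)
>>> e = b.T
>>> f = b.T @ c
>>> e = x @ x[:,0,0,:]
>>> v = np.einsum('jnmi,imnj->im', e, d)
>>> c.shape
(5, 23)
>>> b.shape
(5, 23, 19)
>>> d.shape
(13, 23, 23, 13)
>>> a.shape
()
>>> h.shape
(23, 5)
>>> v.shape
(13, 23)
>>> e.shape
(13, 23, 23, 13)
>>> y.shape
(2, 5, 23, 2)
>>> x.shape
(13, 23, 23, 13)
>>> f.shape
(19, 23, 23)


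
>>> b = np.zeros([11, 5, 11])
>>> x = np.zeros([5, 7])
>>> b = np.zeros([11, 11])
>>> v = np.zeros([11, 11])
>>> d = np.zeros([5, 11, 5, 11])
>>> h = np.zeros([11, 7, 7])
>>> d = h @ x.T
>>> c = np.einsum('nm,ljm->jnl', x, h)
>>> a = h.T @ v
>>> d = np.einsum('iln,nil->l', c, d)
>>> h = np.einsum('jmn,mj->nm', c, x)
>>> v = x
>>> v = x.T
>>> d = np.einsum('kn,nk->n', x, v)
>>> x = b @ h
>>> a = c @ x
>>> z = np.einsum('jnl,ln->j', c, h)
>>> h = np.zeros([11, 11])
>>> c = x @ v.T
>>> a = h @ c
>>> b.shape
(11, 11)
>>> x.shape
(11, 5)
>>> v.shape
(7, 5)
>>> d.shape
(7,)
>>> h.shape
(11, 11)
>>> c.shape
(11, 7)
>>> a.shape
(11, 7)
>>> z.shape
(7,)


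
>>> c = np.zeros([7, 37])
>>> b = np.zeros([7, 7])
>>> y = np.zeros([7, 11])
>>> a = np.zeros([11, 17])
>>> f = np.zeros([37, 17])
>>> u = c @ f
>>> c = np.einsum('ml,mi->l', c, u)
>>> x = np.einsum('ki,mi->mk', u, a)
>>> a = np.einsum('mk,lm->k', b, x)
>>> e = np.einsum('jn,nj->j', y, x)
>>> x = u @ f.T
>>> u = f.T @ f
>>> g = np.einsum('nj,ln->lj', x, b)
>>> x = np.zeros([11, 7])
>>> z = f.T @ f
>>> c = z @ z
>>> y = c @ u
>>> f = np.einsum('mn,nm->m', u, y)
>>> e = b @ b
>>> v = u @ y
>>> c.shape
(17, 17)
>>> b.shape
(7, 7)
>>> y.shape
(17, 17)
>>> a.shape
(7,)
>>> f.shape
(17,)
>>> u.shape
(17, 17)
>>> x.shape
(11, 7)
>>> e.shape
(7, 7)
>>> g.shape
(7, 37)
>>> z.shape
(17, 17)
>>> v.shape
(17, 17)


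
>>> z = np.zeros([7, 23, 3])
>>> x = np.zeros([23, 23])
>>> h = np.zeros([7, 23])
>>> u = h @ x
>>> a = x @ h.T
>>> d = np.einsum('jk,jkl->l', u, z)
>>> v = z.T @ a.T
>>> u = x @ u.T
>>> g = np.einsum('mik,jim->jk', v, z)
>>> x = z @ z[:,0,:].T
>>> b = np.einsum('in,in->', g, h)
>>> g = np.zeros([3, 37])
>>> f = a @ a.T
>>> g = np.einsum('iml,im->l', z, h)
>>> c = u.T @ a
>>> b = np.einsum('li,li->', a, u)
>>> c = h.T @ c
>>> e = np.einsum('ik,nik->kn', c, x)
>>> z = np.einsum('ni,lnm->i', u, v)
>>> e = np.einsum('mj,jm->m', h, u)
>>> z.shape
(7,)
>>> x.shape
(7, 23, 7)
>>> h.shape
(7, 23)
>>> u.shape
(23, 7)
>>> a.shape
(23, 7)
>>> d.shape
(3,)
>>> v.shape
(3, 23, 23)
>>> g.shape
(3,)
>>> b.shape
()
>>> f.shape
(23, 23)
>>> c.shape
(23, 7)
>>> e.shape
(7,)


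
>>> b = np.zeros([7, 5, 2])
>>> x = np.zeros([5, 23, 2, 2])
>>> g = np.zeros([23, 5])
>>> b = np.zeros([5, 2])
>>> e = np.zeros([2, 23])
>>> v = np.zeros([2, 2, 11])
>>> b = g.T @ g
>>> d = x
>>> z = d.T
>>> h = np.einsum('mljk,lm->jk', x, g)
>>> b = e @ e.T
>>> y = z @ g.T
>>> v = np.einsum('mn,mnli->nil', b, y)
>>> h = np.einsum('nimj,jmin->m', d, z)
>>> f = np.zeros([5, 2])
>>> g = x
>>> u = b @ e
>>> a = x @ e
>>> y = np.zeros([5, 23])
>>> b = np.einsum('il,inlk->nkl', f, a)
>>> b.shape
(23, 23, 2)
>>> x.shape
(5, 23, 2, 2)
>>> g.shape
(5, 23, 2, 2)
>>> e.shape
(2, 23)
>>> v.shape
(2, 23, 23)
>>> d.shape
(5, 23, 2, 2)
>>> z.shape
(2, 2, 23, 5)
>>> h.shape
(2,)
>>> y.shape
(5, 23)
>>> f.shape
(5, 2)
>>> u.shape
(2, 23)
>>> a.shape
(5, 23, 2, 23)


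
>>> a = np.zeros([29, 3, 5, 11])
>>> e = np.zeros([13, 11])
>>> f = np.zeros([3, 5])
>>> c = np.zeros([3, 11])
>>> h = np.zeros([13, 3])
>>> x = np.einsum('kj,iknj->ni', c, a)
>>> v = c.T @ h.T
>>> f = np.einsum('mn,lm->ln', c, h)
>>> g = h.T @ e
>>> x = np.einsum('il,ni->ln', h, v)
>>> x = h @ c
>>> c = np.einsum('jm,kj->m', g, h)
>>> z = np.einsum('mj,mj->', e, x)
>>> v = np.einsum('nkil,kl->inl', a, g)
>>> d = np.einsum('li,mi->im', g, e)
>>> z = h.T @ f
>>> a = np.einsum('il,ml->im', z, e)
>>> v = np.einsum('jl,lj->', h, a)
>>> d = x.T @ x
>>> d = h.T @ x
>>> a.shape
(3, 13)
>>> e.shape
(13, 11)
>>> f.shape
(13, 11)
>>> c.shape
(11,)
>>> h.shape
(13, 3)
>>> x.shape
(13, 11)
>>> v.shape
()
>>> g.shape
(3, 11)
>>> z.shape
(3, 11)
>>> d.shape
(3, 11)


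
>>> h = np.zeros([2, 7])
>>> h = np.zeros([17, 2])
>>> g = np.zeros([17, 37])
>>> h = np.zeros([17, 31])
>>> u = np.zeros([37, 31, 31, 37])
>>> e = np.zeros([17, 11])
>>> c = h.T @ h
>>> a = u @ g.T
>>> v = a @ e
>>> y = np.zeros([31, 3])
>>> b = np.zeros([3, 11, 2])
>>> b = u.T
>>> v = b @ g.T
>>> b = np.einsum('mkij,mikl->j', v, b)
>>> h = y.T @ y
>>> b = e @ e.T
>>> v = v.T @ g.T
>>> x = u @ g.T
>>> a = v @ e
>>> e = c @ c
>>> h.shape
(3, 3)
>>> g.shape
(17, 37)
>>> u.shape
(37, 31, 31, 37)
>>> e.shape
(31, 31)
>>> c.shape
(31, 31)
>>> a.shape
(17, 31, 31, 11)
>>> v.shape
(17, 31, 31, 17)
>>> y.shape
(31, 3)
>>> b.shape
(17, 17)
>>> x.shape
(37, 31, 31, 17)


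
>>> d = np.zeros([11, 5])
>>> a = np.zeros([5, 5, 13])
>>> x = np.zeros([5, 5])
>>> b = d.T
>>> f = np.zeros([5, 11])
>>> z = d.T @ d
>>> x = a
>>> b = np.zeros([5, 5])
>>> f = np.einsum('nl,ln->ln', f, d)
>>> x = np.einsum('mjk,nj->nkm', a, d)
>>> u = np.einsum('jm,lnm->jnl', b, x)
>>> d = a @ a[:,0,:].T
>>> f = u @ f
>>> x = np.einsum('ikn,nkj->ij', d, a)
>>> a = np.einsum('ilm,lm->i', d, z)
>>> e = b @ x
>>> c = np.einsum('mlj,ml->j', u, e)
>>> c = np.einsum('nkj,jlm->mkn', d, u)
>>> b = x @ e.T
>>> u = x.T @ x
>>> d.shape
(5, 5, 5)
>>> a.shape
(5,)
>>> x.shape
(5, 13)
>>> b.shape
(5, 5)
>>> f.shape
(5, 13, 5)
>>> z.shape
(5, 5)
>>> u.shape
(13, 13)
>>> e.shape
(5, 13)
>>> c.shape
(11, 5, 5)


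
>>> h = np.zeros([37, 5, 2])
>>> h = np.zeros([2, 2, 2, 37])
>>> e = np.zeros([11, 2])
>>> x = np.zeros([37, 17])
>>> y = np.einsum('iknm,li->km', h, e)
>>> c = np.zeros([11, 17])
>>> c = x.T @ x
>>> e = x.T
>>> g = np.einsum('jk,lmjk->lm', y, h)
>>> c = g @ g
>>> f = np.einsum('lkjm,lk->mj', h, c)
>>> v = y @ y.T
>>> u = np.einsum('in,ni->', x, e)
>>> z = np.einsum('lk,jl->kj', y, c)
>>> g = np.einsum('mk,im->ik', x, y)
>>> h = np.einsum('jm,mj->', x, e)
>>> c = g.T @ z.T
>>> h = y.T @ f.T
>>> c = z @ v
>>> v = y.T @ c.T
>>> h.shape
(37, 37)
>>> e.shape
(17, 37)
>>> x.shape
(37, 17)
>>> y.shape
(2, 37)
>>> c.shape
(37, 2)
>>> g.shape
(2, 17)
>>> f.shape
(37, 2)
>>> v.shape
(37, 37)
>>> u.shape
()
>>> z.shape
(37, 2)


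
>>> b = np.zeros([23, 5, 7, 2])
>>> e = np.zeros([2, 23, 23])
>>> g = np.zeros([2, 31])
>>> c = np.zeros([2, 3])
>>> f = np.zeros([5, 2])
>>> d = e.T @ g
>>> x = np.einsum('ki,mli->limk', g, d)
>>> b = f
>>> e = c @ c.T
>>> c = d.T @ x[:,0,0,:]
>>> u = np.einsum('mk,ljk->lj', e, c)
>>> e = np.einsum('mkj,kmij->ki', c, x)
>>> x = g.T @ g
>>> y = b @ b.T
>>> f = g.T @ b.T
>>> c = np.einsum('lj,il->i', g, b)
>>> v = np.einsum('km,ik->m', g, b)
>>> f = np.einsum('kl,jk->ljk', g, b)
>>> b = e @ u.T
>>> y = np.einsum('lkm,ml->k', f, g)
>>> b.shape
(23, 31)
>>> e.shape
(23, 23)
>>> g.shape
(2, 31)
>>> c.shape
(5,)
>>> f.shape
(31, 5, 2)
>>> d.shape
(23, 23, 31)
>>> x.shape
(31, 31)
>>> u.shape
(31, 23)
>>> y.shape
(5,)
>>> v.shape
(31,)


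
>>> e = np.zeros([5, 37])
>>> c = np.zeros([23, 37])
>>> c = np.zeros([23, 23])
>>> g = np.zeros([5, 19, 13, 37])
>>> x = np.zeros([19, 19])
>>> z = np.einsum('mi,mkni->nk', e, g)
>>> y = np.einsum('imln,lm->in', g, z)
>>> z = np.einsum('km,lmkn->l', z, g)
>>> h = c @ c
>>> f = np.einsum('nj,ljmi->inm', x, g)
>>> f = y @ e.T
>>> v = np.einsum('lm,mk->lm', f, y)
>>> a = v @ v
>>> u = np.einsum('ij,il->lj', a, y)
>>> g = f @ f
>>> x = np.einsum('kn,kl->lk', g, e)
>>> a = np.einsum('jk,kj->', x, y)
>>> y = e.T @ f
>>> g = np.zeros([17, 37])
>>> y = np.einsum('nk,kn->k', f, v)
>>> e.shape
(5, 37)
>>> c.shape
(23, 23)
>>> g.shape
(17, 37)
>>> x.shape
(37, 5)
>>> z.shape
(5,)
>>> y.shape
(5,)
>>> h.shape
(23, 23)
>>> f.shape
(5, 5)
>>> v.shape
(5, 5)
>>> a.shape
()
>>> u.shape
(37, 5)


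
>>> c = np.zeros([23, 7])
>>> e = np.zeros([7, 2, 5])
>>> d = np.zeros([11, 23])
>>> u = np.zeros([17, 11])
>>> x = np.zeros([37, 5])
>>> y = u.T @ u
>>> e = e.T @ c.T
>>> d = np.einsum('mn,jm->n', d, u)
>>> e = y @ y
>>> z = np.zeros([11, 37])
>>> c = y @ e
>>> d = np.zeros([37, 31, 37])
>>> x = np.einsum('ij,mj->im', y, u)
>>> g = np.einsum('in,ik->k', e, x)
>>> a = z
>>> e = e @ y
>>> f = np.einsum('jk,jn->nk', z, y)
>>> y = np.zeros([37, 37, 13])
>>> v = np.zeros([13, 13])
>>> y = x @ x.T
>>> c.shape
(11, 11)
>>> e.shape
(11, 11)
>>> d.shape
(37, 31, 37)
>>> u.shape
(17, 11)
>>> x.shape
(11, 17)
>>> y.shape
(11, 11)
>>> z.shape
(11, 37)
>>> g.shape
(17,)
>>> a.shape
(11, 37)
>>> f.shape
(11, 37)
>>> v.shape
(13, 13)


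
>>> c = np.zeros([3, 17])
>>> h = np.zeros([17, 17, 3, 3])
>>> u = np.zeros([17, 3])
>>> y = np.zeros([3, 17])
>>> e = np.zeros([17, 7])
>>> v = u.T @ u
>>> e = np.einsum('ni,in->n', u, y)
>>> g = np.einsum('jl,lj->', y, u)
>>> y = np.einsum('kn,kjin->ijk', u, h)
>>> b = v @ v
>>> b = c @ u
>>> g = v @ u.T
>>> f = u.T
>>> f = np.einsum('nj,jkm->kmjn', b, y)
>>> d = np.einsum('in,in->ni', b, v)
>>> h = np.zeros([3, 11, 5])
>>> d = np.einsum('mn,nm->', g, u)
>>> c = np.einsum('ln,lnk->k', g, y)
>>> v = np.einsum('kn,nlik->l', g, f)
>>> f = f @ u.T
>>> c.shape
(17,)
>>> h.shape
(3, 11, 5)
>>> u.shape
(17, 3)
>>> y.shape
(3, 17, 17)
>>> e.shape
(17,)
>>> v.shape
(17,)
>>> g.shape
(3, 17)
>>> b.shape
(3, 3)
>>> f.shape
(17, 17, 3, 17)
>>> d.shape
()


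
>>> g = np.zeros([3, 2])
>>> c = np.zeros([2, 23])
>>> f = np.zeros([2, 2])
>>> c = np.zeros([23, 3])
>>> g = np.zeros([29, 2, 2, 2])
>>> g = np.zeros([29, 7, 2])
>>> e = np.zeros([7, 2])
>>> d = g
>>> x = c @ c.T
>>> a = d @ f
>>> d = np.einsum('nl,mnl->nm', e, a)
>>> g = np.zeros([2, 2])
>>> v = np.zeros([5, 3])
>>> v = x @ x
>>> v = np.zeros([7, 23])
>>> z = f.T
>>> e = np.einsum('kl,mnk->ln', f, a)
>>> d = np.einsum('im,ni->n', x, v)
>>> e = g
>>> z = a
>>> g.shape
(2, 2)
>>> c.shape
(23, 3)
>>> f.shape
(2, 2)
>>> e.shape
(2, 2)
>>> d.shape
(7,)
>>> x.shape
(23, 23)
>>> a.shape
(29, 7, 2)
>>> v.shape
(7, 23)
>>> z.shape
(29, 7, 2)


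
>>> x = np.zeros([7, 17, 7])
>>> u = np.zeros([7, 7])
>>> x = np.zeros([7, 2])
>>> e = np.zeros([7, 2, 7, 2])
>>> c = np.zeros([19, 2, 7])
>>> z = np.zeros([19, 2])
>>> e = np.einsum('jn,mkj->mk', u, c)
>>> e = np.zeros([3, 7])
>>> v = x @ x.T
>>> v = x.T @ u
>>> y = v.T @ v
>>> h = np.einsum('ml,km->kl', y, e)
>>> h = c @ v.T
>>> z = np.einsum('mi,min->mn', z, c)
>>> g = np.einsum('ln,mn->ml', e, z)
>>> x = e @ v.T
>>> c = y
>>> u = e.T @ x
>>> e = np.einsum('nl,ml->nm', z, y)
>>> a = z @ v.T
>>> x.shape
(3, 2)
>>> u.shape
(7, 2)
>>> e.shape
(19, 7)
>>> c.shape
(7, 7)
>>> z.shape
(19, 7)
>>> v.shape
(2, 7)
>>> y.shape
(7, 7)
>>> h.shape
(19, 2, 2)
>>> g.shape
(19, 3)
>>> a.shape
(19, 2)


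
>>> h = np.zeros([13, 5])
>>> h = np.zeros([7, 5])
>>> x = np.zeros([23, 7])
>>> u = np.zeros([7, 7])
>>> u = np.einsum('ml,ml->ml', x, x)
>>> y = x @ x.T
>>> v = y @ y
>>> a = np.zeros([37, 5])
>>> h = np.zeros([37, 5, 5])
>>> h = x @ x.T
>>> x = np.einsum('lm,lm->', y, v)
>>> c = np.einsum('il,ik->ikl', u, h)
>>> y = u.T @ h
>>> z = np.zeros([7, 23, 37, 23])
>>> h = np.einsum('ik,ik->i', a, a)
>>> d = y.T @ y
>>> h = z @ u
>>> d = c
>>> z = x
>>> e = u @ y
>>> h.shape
(7, 23, 37, 7)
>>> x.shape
()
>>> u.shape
(23, 7)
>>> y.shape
(7, 23)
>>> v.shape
(23, 23)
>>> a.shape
(37, 5)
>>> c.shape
(23, 23, 7)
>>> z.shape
()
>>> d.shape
(23, 23, 7)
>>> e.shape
(23, 23)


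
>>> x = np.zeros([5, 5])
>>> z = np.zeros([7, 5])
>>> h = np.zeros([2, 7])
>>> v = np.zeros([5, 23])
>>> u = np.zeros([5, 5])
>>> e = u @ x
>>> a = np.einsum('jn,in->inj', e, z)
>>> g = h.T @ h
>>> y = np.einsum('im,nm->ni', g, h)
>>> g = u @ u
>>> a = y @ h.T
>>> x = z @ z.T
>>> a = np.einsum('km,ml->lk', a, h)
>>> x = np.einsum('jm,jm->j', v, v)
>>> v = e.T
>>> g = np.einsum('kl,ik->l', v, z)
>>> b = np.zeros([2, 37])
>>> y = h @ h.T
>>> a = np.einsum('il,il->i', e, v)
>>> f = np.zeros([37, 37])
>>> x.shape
(5,)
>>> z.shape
(7, 5)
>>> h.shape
(2, 7)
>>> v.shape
(5, 5)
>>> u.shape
(5, 5)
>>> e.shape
(5, 5)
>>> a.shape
(5,)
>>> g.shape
(5,)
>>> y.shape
(2, 2)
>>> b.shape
(2, 37)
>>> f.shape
(37, 37)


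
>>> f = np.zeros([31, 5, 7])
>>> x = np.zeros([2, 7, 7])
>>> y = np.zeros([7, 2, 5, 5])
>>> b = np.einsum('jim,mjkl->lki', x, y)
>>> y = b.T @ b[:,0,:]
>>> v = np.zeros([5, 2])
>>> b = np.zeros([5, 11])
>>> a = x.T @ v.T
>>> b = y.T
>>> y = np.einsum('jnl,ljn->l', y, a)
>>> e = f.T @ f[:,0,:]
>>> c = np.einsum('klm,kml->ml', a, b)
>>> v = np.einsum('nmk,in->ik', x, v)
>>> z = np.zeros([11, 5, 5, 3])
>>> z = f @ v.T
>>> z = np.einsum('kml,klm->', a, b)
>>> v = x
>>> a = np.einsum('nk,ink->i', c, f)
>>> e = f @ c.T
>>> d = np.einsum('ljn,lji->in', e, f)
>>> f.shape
(31, 5, 7)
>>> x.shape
(2, 7, 7)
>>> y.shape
(7,)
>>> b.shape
(7, 5, 7)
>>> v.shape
(2, 7, 7)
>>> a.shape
(31,)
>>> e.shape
(31, 5, 5)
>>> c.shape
(5, 7)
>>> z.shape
()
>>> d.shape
(7, 5)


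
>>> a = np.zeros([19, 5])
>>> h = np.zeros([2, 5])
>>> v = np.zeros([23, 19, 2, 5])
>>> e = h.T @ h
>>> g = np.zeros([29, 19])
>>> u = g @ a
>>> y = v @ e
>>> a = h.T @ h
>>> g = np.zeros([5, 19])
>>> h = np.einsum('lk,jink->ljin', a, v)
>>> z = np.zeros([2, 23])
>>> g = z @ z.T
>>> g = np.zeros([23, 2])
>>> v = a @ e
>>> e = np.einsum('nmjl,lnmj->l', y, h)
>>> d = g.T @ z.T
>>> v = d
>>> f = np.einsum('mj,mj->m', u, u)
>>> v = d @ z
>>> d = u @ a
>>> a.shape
(5, 5)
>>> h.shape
(5, 23, 19, 2)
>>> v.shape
(2, 23)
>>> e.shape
(5,)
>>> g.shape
(23, 2)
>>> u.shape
(29, 5)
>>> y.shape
(23, 19, 2, 5)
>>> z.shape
(2, 23)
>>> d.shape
(29, 5)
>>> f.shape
(29,)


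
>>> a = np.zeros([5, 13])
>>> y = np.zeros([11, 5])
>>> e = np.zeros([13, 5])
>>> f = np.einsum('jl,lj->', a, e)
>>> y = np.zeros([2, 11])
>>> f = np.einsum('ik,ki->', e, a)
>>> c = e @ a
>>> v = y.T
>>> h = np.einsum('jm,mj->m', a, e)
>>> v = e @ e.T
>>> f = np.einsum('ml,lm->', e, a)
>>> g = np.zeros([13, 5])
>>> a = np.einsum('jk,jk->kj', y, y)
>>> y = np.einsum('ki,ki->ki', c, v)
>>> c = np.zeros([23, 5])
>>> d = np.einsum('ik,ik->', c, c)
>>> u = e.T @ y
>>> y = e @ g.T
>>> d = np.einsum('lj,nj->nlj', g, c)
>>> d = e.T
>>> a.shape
(11, 2)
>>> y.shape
(13, 13)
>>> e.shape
(13, 5)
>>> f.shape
()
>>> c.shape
(23, 5)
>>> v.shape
(13, 13)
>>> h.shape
(13,)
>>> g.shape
(13, 5)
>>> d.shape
(5, 13)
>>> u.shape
(5, 13)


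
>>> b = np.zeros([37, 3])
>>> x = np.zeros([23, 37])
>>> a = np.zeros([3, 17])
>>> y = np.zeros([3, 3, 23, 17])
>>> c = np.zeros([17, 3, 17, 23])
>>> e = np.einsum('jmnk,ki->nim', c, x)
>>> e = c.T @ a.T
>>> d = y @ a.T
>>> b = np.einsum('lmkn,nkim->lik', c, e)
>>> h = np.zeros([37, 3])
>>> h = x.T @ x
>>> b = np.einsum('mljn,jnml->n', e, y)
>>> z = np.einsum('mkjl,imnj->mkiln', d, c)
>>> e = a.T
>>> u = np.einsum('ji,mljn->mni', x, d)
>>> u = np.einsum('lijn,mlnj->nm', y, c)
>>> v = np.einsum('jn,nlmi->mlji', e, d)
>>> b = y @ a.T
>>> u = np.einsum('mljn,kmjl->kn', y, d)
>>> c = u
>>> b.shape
(3, 3, 23, 3)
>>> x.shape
(23, 37)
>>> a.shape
(3, 17)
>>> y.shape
(3, 3, 23, 17)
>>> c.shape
(3, 17)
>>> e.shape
(17, 3)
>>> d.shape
(3, 3, 23, 3)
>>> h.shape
(37, 37)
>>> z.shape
(3, 3, 17, 3, 17)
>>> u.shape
(3, 17)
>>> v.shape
(23, 3, 17, 3)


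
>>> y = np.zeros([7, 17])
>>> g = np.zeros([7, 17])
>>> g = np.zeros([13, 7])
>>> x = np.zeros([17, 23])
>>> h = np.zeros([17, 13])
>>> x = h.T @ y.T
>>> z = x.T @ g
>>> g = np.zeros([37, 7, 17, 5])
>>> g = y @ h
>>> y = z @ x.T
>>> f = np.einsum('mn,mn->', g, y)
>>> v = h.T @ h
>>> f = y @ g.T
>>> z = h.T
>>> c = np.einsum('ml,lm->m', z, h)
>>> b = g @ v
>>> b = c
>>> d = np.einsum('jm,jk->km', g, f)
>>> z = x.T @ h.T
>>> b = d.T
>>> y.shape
(7, 13)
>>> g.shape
(7, 13)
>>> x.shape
(13, 7)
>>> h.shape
(17, 13)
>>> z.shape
(7, 17)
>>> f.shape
(7, 7)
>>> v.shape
(13, 13)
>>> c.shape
(13,)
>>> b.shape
(13, 7)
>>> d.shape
(7, 13)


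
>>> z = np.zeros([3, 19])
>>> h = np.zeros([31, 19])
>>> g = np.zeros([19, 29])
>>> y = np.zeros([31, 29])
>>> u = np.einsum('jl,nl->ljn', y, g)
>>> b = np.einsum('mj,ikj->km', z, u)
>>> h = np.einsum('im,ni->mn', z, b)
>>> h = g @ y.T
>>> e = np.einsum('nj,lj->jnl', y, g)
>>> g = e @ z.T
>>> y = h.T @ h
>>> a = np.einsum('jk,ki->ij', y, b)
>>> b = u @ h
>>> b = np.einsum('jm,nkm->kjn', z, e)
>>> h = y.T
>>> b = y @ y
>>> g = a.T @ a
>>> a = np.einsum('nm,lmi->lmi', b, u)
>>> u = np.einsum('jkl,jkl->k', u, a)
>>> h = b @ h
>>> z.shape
(3, 19)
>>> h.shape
(31, 31)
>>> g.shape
(31, 31)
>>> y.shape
(31, 31)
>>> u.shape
(31,)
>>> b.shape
(31, 31)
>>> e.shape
(29, 31, 19)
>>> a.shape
(29, 31, 19)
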